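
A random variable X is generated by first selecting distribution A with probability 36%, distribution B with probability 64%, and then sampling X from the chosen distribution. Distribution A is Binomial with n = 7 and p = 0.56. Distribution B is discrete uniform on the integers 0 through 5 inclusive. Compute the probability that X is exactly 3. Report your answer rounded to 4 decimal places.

Conditional on each component, P(X = 3): A: 0.230379; B: 0.166667.
By total probability, P(X = 3) = 0.36·0.230379 + 0.64·0.166667 = 0.189603.

0.1896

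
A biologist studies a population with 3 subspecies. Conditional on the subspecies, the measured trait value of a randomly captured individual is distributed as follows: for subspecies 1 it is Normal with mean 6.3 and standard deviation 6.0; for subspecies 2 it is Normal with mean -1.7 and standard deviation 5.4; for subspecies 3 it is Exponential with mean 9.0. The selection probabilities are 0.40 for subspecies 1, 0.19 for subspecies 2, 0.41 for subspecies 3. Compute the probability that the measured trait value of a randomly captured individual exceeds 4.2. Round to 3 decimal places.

Conditional on each subspecies, P(X > 4.2): 1: 0.636831; 2: 0.137286; 3: 0.627089.
By total probability, P(X > 4.2) = 0.4·0.636831 + 0.19·0.137286 + 0.41·0.627089 = 0.537923.

0.538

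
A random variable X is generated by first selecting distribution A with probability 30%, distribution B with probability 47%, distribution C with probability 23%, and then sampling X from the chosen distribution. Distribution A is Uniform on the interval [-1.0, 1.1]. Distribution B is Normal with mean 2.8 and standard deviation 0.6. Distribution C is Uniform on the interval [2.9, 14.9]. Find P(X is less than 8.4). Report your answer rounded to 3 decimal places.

0.875

Conditional on each component, P(X < 8.4): A: 1; B: 1; C: 0.458333.
By total probability, P(X < 8.4) = 0.3·1 + 0.47·1 + 0.23·0.458333 = 0.875417.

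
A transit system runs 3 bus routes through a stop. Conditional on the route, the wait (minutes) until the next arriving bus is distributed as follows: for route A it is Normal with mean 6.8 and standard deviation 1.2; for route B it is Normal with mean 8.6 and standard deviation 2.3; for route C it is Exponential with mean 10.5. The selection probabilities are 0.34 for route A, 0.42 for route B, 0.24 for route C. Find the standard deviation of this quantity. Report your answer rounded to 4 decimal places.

5.5781

Per component, A: μ=6.8, E[X²]=47.68; B: μ=8.6, E[X²]=79.25; C: μ=10.5, E[X²]=220.5.
E[X] = 0.34·6.8 + 0.42·8.6 + 0.24·10.5 = 8.444.
E[X²] = 0.34·47.68 + 0.42·79.25 + 0.24·220.5 = 102.416.
Var(X) = E[X²] − (E[X])² = 102.416 − 71.3011 = 31.1151.
SD(X) = √31.1151 = 5.57809.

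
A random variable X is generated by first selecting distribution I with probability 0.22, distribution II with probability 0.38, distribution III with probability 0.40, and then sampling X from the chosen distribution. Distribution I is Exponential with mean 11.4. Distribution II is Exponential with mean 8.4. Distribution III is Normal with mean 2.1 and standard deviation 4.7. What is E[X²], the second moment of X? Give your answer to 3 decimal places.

For each component E[X²] = Var + (mean)², giving I: 259.92; II: 141.12; III: 26.5.
Overall E[X²] = 0.22·259.92 + 0.38·141.12 + 0.4·26.5 = 121.408.

121.408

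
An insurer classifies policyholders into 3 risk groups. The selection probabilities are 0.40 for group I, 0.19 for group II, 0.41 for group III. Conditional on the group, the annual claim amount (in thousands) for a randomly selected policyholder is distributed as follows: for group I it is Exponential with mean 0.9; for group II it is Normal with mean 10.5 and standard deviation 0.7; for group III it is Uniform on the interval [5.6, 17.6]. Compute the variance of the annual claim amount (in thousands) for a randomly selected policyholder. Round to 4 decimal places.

Per component, I: μ=0.9, E[X²]=1.62; II: μ=10.5, E[X²]=110.74; III: μ=11.6, E[X²]=146.56.
E[X] = 0.4·0.9 + 0.19·10.5 + 0.41·11.6 = 7.111.
E[X²] = 0.4·1.62 + 0.19·110.74 + 0.41·146.56 = 81.7782.
Var(X) = E[X²] − (E[X])² = 81.7782 − 50.5663 = 31.2119.

31.2119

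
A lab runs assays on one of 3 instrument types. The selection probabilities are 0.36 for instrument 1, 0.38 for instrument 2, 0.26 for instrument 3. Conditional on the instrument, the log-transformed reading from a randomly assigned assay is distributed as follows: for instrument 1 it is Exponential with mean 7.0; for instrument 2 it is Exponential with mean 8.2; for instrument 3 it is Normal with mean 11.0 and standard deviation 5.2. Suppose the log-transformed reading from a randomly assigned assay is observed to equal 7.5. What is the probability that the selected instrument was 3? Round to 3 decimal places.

0.305

Likelihoods f(7.5 | ·): 1: 0.0489313; 2: 0.0488614; 3: 0.0611691.
Posterior ∝ prior × likelihood. Numerator for 3: 0.26·0.0611691 = 0.015904.
Normalizing constant: 0.36·0.0489313 + 0.38·0.0488614 + 0.26·0.0611691 = 0.0520865.
P(3 | observation) = 0.015904 / 0.0520865 = 0.305337.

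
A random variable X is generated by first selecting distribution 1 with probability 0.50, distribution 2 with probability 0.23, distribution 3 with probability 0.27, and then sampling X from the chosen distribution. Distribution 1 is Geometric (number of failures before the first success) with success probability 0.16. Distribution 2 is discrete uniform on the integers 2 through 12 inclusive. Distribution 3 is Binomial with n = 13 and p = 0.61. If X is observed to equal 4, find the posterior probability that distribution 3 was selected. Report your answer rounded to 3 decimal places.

Likelihoods P(X=4 | ·): 1: 0.0796594; 2: 0.0909091; 3: 0.0206636.
Posterior ∝ prior × likelihood. Numerator for 3: 0.27·0.0206636 = 0.00557918.
Normalizing constant: 0.5·0.0796594 + 0.23·0.0909091 + 0.27·0.0206636 = 0.066318.
P(3 | observation) = 0.00557918 / 0.066318 = 0.0841278.

0.084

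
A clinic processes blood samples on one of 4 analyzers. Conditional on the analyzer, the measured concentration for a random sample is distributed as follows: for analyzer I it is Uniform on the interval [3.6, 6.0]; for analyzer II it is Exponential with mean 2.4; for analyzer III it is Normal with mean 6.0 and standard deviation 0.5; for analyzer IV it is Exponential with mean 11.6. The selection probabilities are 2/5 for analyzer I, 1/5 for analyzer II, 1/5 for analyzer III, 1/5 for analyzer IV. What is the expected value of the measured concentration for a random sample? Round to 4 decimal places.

5.9200

Component means — I: 4.8; II: 2.4; III: 6; IV: 11.6.
E[X] = 0.4·4.8 + 0.2·2.4 + 0.2·6 + 0.2·11.6 = 5.92.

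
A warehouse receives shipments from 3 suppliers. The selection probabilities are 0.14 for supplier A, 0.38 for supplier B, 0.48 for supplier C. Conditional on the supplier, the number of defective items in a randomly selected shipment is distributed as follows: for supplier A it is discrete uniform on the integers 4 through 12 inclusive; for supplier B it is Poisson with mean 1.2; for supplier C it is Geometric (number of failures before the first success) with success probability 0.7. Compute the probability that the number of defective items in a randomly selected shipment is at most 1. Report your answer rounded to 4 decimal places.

Conditional on each supplier, P(X ≤ 1): A: 0; B: 0.662627; C: 0.91.
By total probability, P(X ≤ 1) = 0.14·0 + 0.38·0.662627 + 0.48·0.91 = 0.688598.

0.6886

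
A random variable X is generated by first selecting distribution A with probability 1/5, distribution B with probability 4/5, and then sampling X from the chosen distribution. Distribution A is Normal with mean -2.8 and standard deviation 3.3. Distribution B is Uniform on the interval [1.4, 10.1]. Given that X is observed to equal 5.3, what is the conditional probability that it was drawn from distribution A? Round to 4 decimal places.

0.0128

Likelihoods f(5.3 | ·): A: 0.00594469; B: 0.114943.
Posterior ∝ prior × likelihood. Numerator for A: 0.2·0.00594469 = 0.00118894.
Normalizing constant: 0.2·0.00594469 + 0.8·0.114943 = 0.093143.
P(A | observation) = 0.00118894 / 0.093143 = 0.0127646.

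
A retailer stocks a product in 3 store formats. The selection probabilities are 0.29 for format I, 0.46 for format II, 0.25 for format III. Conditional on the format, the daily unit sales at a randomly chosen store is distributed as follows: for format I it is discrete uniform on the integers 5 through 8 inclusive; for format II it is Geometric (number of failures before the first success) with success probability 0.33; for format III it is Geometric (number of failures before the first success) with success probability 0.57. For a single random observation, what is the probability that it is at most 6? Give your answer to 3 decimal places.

0.826

Conditional on each format, P(X ≤ 6): I: 0.5; II: 0.939393; III: 0.997282.
By total probability, P(X ≤ 6) = 0.29·0.5 + 0.46·0.939393 + 0.25·0.997282 = 0.826441.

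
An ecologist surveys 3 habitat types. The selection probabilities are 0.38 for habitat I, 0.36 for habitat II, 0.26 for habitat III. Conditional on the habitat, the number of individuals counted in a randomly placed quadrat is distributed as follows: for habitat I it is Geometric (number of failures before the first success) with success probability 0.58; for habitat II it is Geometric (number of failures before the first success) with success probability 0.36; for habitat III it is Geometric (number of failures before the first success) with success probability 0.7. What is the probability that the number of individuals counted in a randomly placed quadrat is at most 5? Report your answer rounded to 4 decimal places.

0.9730

Conditional on each habitat, P(X ≤ 5): I: 0.994511; II: 0.931281; III: 0.999271.
By total probability, P(X ≤ 5) = 0.38·0.994511 + 0.36·0.931281 + 0.26·0.999271 = 0.972986.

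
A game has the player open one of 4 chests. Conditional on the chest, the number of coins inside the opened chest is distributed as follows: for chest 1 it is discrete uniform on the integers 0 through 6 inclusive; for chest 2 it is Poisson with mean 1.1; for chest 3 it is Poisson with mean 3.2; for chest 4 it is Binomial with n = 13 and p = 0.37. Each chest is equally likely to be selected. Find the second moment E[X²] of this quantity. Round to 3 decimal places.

For each component E[X²] = Var + (mean)², giving 1: 13; 2: 2.31; 3: 13.44; 4: 26.1664.
Overall E[X²] = 0.25·13 + 0.25·2.31 + 0.25·13.44 + 0.25·26.1664 = 13.7291.

13.729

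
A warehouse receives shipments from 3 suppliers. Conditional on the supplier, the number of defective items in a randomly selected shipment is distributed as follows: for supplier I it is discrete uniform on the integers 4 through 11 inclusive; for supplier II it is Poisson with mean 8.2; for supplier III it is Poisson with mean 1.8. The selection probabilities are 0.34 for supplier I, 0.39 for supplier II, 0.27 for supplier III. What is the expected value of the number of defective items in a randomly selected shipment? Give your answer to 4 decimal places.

Component means — I: 7.5; II: 8.2; III: 1.8.
E[X] = 0.34·7.5 + 0.39·8.2 + 0.27·1.8 = 6.234.

6.2340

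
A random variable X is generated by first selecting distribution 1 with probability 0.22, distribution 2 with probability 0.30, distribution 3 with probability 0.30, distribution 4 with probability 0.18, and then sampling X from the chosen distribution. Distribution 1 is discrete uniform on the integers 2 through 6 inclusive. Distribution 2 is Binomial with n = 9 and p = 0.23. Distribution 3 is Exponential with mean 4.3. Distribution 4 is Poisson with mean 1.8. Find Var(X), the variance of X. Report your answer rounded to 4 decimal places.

8.0216

Per component, 1: μ=4, E[X²]=18; 2: μ=2.07, E[X²]=5.8788; 3: μ=4.3, E[X²]=36.98; 4: μ=1.8, E[X²]=5.04.
E[X] = 0.22·4 + 0.3·2.07 + 0.3·4.3 + 0.18·1.8 = 3.115.
E[X²] = 0.22·18 + 0.3·5.8788 + 0.3·36.98 + 0.18·5.04 = 17.7248.
Var(X) = E[X²] − (E[X])² = 17.7248 − 9.70322 = 8.02162.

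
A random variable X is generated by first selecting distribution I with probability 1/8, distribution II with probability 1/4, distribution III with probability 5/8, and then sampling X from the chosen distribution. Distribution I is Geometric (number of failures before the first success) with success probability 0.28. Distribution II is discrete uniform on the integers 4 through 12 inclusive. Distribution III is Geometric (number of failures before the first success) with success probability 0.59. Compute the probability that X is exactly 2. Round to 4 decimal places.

0.0801

Conditional on each component, P(X = 2): I: 0.145152; II: 0; III: 0.099179.
By total probability, P(X = 2) = 0.125·0.145152 + 0.25·0 + 0.625·0.099179 = 0.0801309.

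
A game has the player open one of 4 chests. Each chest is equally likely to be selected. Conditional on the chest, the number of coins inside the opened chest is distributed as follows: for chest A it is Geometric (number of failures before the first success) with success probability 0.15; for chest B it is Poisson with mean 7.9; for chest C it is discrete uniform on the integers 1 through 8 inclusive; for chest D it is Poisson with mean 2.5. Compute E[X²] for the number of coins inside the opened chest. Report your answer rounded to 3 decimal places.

For each component E[X²] = Var + (mean)², giving A: 69.8889; B: 70.31; C: 25.5; D: 8.75.
Overall E[X²] = 0.25·69.8889 + 0.25·70.31 + 0.25·25.5 + 0.25·8.75 = 43.6122.

43.612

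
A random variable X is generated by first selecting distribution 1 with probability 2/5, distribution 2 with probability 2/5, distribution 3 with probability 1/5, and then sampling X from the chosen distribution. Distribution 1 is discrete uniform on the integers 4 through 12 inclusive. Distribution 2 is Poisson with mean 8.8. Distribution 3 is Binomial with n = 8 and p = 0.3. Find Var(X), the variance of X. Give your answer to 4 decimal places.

12.4107

Per component, 1: μ=8, E[X²]=70.6667; 2: μ=8.8, E[X²]=86.24; 3: μ=2.4, E[X²]=7.44.
E[X] = 0.4·8 + 0.4·8.8 + 0.2·2.4 = 7.2.
E[X²] = 0.4·70.6667 + 0.4·86.24 + 0.2·7.44 = 64.2507.
Var(X) = E[X²] − (E[X])² = 64.2507 − 51.84 = 12.4107.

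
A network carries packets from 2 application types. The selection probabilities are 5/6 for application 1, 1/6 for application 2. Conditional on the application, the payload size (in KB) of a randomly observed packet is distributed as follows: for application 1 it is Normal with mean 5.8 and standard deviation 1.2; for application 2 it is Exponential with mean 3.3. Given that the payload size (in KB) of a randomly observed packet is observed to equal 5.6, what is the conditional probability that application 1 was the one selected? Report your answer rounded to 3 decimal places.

0.967

Likelihoods f(5.6 | ·): 1: 0.327866; 2: 0.0555267.
Posterior ∝ prior × likelihood. Numerator for 1: 0.833333·0.327866 = 0.273222.
Normalizing constant: 0.833333·0.327866 + 0.166667·0.0555267 = 0.282476.
P(1 | observation) = 0.273222 / 0.282476 = 0.967238.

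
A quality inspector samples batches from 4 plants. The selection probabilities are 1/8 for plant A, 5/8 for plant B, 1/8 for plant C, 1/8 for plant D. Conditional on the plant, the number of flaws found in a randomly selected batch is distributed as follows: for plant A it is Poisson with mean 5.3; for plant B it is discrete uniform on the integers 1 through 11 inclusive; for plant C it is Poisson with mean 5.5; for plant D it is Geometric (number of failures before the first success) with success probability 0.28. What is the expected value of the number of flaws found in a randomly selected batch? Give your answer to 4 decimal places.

5.4214

Component means — A: 5.3; B: 6; C: 5.5; D: 2.57143.
E[X] = 0.125·5.3 + 0.625·6 + 0.125·5.5 + 0.125·2.57143 = 5.42143.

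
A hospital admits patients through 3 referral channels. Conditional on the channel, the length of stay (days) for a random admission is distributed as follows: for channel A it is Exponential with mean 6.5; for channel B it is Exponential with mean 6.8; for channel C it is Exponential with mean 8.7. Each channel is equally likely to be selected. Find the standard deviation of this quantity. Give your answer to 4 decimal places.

Per component, A: μ=6.5, E[X²]=84.5; B: μ=6.8, E[X²]=92.48; C: μ=8.7, E[X²]=151.38.
E[X] = 0.333333·6.5 + 0.333333·6.8 + 0.333333·8.7 = 7.33333.
E[X²] = 0.333333·84.5 + 0.333333·92.48 + 0.333333·151.38 = 109.453.
Var(X) = E[X²] − (E[X])² = 109.453 − 53.7778 = 55.6756.
SD(X) = √55.6756 = 7.46161.

7.4616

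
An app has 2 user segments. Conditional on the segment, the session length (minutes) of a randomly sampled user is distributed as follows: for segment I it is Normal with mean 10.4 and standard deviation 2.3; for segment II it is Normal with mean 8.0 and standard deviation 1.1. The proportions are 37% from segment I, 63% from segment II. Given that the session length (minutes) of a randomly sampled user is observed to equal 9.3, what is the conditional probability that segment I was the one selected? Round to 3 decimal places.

Likelihoods f(9.3 | ·): I: 0.154708; II: 0.180397.
Posterior ∝ prior × likelihood. Numerator for I: 0.37·0.154708 = 0.057242.
Normalizing constant: 0.37·0.154708 + 0.63·0.180397 = 0.170892.
P(I | observation) = 0.057242 / 0.170892 = 0.33496.

0.335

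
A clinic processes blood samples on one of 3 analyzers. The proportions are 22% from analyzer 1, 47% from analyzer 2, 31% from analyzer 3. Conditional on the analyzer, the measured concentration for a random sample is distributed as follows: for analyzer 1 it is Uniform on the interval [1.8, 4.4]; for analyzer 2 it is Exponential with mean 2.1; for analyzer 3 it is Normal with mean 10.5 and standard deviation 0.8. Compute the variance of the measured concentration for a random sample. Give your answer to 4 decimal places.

16.5137

Per component, 1: μ=3.1, E[X²]=10.1733; 2: μ=2.1, E[X²]=8.82; 3: μ=10.5, E[X²]=110.89.
E[X] = 0.22·3.1 + 0.47·2.1 + 0.31·10.5 = 4.924.
E[X²] = 0.22·10.1733 + 0.47·8.82 + 0.31·110.89 = 40.7594.
Var(X) = E[X²] − (E[X])² = 40.7594 − 24.2458 = 16.5137.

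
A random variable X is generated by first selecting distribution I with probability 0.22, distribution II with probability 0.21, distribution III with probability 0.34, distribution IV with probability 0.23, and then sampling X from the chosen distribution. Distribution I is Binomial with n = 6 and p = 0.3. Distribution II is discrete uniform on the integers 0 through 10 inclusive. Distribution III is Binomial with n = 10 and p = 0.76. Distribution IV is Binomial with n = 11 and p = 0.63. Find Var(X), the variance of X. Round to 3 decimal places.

Per component, I: μ=1.8, E[X²]=4.5; II: μ=5, E[X²]=35; III: μ=7.6, E[X²]=59.584; IV: μ=6.93, E[X²]=50.589.
E[X] = 0.22·1.8 + 0.21·5 + 0.34·7.6 + 0.23·6.93 = 5.6239.
E[X²] = 0.22·4.5 + 0.21·35 + 0.34·59.584 + 0.23·50.589 = 40.234.
Var(X) = E[X²] − (E[X])² = 40.234 − 31.6283 = 8.60578.

8.606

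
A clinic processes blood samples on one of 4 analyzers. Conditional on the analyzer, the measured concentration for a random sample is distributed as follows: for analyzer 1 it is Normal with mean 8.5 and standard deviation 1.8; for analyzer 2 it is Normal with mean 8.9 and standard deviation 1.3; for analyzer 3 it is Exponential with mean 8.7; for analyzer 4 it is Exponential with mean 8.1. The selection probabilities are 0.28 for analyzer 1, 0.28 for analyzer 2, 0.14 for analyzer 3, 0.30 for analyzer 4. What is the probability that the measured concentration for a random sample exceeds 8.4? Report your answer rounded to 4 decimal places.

Conditional on each analyzer, P(X > 8.4): 1: 0.522152; 2: 0.649739; 3: 0.380786; 4: 0.354504.
By total probability, P(X > 8.4) = 0.28·0.522152 + 0.28·0.649739 + 0.14·0.380786 + 0.3·0.354504 = 0.487791.

0.4878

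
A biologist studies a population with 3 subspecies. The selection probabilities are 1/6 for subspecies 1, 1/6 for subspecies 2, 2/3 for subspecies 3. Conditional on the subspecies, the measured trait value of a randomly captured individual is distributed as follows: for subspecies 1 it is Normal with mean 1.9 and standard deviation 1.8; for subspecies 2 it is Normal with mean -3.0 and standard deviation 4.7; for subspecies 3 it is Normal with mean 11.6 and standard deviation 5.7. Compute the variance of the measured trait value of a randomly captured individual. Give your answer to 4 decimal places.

60.6875

Per component, 1: μ=1.9, E[X²]=6.85; 2: μ=-3, E[X²]=31.09; 3: μ=11.6, E[X²]=167.05.
E[X] = 0.166667·1.9 + 0.166667·-3 + 0.666667·11.6 = 7.55.
E[X²] = 0.166667·6.85 + 0.166667·31.09 + 0.666667·167.05 = 117.69.
Var(X) = E[X²] − (E[X])² = 117.69 − 57.0025 = 60.6875.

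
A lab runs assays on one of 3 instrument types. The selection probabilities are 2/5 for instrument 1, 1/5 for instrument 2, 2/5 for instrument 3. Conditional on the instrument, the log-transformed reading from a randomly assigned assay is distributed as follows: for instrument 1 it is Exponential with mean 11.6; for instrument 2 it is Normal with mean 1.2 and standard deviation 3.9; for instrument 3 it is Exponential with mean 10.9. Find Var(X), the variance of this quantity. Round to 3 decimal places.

Per component, 1: μ=11.6, E[X²]=269.12; 2: μ=1.2, E[X²]=16.65; 3: μ=10.9, E[X²]=237.62.
E[X] = 0.4·11.6 + 0.2·1.2 + 0.4·10.9 = 9.24.
E[X²] = 0.4·269.12 + 0.2·16.65 + 0.4·237.62 = 206.026.
Var(X) = E[X²] − (E[X])² = 206.026 − 85.3776 = 120.648.

120.648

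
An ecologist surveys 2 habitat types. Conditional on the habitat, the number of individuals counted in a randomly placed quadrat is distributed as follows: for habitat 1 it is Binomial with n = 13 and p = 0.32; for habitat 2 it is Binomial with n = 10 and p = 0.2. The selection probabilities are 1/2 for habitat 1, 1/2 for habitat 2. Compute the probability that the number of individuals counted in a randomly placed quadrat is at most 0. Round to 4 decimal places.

0.0570

Conditional on each habitat, P(X ≤ 0): 1: 0.00664685; 2: 0.107374.
By total probability, P(X ≤ 0) = 0.5·0.00664685 + 0.5·0.107374 = 0.0570105.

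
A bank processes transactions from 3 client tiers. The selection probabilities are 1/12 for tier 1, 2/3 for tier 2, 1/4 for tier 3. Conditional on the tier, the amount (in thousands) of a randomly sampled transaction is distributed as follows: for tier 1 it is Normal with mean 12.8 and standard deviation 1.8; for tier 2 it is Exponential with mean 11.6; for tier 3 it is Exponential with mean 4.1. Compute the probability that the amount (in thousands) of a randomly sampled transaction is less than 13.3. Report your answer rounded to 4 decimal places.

Conditional on each tier, P(X < 13.3): 1: 0.609409; 2: 0.682269; 3: 0.960989.
By total probability, P(X < 13.3) = 0.0833333·0.609409 + 0.666667·0.682269 + 0.25·0.960989 = 0.745878.

0.7459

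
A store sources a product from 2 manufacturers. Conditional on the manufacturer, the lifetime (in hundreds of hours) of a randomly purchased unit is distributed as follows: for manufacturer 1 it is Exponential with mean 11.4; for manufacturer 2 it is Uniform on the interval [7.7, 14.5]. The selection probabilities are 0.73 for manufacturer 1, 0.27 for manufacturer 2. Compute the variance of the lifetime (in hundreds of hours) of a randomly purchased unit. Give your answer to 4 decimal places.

95.9289

Per component, 1: μ=11.4, E[X²]=259.92; 2: μ=11.1, E[X²]=127.063.
E[X] = 0.73·11.4 + 0.27·11.1 = 11.319.
E[X²] = 0.73·259.92 + 0.27·127.063 = 224.049.
Var(X) = E[X²] − (E[X])² = 224.049 − 128.12 = 95.9289.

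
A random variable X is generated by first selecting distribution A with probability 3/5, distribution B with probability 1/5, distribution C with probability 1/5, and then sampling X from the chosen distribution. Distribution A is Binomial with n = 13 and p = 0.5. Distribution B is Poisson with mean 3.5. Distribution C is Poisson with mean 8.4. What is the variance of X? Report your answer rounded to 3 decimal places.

Per component, A: μ=6.5, E[X²]=45.5; B: μ=3.5, E[X²]=15.75; C: μ=8.4, E[X²]=78.96.
E[X] = 0.6·6.5 + 0.2·3.5 + 0.2·8.4 = 6.28.
E[X²] = 0.6·45.5 + 0.2·15.75 + 0.2·78.96 = 46.242.
Var(X) = E[X²] − (E[X])² = 46.242 − 39.4384 = 6.8036.

6.804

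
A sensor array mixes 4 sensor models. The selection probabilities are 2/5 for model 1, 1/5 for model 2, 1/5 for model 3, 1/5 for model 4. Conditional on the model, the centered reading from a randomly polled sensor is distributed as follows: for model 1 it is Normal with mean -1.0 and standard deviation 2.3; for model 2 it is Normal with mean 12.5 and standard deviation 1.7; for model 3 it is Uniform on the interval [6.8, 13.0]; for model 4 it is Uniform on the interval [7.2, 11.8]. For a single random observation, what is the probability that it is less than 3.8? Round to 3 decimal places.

0.393

Conditional on each model, P(X < 3.8): 1: 0.981554; 2: 1.54685e-07; 3: 0; 4: 0.
By total probability, P(X < 3.8) = 0.4·0.981554 + 0.2·1.54685e-07 + 0.2·0 + 0.2·0 = 0.392622.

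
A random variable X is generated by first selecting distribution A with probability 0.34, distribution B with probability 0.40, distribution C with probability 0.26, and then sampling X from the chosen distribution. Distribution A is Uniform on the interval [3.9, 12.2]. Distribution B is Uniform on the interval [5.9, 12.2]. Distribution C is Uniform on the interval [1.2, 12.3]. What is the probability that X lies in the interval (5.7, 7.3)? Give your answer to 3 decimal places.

0.192

Conditional on each component, P(5.7 < X < 7.3): A: 0.192771; B: 0.222222; C: 0.144144.
By total probability, P(5.7 < X < 7.3) = 0.34·0.192771 + 0.4·0.222222 + 0.26·0.144144 = 0.191909.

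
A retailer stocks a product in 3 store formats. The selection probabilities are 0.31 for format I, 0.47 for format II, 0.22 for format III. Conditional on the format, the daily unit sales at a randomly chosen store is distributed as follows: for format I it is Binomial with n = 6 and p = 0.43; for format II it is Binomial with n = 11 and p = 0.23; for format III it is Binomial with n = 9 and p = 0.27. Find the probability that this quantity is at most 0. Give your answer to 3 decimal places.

0.050

Conditional on each format, P(X ≤ 0): I: 0.0342964; II: 0.0564154; III: 0.0588716.
By total probability, P(X ≤ 0) = 0.31·0.0342964 + 0.47·0.0564154 + 0.22·0.0588716 = 0.0500989.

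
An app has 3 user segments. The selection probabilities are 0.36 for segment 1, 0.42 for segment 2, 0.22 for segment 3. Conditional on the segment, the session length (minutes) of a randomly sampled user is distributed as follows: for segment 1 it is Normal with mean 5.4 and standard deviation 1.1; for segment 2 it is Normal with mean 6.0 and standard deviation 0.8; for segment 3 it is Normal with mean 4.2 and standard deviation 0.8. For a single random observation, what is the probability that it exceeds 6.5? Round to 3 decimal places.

0.169

Conditional on each segment, P(X > 6.5): 1: 0.158655; 2: 0.265986; 3: 0.00202014.
By total probability, P(X > 6.5) = 0.36·0.158655 + 0.42·0.265986 + 0.22·0.00202014 = 0.169274.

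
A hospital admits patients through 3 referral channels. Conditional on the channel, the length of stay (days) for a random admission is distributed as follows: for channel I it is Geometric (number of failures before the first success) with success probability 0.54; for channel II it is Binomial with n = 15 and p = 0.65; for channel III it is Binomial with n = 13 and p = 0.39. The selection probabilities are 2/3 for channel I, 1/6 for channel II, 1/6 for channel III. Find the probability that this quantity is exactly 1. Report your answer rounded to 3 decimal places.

Conditional on each channel, P(X = 1): I: 0.2484; II: 4.03606e-06; III: 0.0134575.
By total probability, P(X = 1) = 0.666667·0.2484 + 0.166667·4.03606e-06 + 0.166667·0.0134575 = 0.167844.

0.168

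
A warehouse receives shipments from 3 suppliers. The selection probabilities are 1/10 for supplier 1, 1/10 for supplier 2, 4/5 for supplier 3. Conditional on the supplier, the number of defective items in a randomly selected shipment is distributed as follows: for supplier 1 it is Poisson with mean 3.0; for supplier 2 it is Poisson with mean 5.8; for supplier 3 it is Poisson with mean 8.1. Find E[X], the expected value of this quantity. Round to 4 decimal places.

7.3600

Component means — 1: 3; 2: 5.8; 3: 8.1.
E[X] = 0.1·3 + 0.1·5.8 + 0.8·8.1 = 7.36.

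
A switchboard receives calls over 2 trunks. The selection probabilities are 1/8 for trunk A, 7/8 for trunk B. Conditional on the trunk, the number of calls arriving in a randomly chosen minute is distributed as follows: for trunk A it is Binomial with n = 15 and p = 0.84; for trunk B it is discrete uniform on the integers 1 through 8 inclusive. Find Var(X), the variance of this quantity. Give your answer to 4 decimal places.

Per component, A: μ=12.6, E[X²]=160.776; B: μ=4.5, E[X²]=25.5.
E[X] = 0.125·12.6 + 0.875·4.5 = 5.5125.
E[X²] = 0.125·160.776 + 0.875·25.5 = 42.4095.
Var(X) = E[X²] − (E[X])² = 42.4095 − 30.3877 = 12.0218.

12.0218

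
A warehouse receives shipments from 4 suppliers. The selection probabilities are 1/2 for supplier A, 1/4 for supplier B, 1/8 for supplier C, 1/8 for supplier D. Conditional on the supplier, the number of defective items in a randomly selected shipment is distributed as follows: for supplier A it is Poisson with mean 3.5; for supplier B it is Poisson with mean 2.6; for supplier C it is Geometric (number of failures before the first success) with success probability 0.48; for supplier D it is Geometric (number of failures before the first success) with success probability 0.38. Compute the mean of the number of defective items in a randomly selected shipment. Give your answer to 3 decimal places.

Component means — A: 3.5; B: 2.6; C: 1.08333; D: 1.63158.
E[X] = 0.5·3.5 + 0.25·2.6 + 0.125·1.08333 + 0.125·1.63158 = 2.73936.

2.739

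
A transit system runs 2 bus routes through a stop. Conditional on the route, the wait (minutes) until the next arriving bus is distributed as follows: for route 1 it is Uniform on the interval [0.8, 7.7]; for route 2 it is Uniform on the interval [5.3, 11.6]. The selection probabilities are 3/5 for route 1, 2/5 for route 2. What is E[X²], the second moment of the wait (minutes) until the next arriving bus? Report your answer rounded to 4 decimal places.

For each component E[X²] = Var + (mean)², giving 1: 22.03; 2: 74.71.
Overall E[X²] = 0.6·22.03 + 0.4·74.71 = 43.102.

43.1020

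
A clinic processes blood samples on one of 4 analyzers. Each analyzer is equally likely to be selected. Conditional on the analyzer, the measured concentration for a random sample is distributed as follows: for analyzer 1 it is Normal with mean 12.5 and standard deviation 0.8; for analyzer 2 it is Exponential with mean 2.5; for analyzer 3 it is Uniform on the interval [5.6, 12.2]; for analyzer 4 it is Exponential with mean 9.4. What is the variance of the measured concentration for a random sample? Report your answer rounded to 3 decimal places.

37.932

Per component, 1: μ=12.5, E[X²]=156.89; 2: μ=2.5, E[X²]=12.5; 3: μ=8.9, E[X²]=82.84; 4: μ=9.4, E[X²]=176.72.
E[X] = 0.25·12.5 + 0.25·2.5 + 0.25·8.9 + 0.25·9.4 = 8.325.
E[X²] = 0.25·156.89 + 0.25·12.5 + 0.25·82.84 + 0.25·176.72 = 107.237.
Var(X) = E[X²] − (E[X])² = 107.237 − 69.3056 = 37.9319.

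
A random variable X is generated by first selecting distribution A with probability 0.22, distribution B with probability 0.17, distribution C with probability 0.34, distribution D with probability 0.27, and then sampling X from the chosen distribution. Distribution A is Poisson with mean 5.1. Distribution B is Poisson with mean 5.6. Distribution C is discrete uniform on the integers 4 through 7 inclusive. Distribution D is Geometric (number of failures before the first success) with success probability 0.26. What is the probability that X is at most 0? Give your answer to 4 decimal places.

Conditional on each component, P(X ≤ 0): A: 0.00609675; B: 0.00369786; C: 0; D: 0.26.
By total probability, P(X ≤ 0) = 0.22·0.00609675 + 0.17·0.00369786 + 0.34·0 + 0.27·0.26 = 0.0721699.

0.0722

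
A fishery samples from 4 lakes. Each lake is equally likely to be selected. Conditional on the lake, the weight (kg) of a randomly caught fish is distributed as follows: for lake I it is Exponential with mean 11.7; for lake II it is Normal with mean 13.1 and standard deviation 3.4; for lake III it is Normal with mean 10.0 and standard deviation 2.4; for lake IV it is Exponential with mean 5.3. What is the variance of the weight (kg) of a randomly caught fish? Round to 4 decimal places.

Per component, I: μ=11.7, E[X²]=273.78; II: μ=13.1, E[X²]=183.17; III: μ=10, E[X²]=105.76; IV: μ=5.3, E[X²]=56.18.
E[X] = 0.25·11.7 + 0.25·13.1 + 0.25·10 + 0.25·5.3 = 10.025.
E[X²] = 0.25·273.78 + 0.25·183.17 + 0.25·105.76 + 0.25·56.18 = 154.722.
Var(X) = E[X²] − (E[X])² = 154.722 − 100.501 = 54.2219.

54.2219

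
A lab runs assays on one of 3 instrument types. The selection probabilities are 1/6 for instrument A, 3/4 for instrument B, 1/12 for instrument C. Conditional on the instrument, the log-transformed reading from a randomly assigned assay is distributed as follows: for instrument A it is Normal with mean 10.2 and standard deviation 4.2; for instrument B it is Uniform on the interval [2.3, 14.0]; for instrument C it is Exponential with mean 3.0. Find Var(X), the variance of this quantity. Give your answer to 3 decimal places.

Per component, A: μ=10.2, E[X²]=121.68; B: μ=8.15, E[X²]=77.83; C: μ=3, E[X²]=18.
E[X] = 0.166667·10.2 + 0.75·8.15 + 0.0833333·3 = 8.0625.
E[X²] = 0.166667·121.68 + 0.75·77.83 + 0.0833333·18 = 80.1525.
Var(X) = E[X²] − (E[X])² = 80.1525 − 65.0039 = 15.1486.

15.149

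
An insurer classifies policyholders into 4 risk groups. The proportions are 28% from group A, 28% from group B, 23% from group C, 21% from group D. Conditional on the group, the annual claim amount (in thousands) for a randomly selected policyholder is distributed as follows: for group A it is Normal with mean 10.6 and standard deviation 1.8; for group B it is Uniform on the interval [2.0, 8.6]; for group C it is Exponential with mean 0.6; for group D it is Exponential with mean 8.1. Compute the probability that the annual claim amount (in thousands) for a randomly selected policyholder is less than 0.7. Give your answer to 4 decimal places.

Conditional on each group, P(X < 0.7): A: 1.89896e-08; B: 0; C: 0.688597; D: 0.0827909.
By total probability, P(X < 0.7) = 0.28·1.89896e-08 + 0.28·0 + 0.23·0.688597 + 0.21·0.0827909 = 0.175763.

0.1758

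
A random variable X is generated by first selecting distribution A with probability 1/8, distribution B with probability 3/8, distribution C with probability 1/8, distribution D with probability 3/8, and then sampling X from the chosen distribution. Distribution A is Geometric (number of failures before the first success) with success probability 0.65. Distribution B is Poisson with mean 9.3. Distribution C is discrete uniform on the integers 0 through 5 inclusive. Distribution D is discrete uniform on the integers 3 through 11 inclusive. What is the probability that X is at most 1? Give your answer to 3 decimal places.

Conditional on each component, P(X ≤ 1): A: 0.8775; B: 0.00094167; C: 0.333333; D: 0.
By total probability, P(X ≤ 1) = 0.125·0.8775 + 0.375·0.00094167 + 0.125·0.333333 + 0.375·0 = 0.151707.

0.152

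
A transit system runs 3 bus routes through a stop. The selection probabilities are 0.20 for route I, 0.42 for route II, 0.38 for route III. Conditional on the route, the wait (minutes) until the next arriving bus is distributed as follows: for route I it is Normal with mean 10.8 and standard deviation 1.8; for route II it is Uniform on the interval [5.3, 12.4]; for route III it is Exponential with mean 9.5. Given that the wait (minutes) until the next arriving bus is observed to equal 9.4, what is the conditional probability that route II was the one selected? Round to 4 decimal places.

0.5540

Likelihoods f(9.4 | ·): I: 0.163786; II: 0.140845; III: 0.0391339.
Posterior ∝ prior × likelihood. Numerator for II: 0.42·0.140845 = 0.0591549.
Normalizing constant: 0.2·0.163786 + 0.42·0.140845 + 0.38·0.0391339 = 0.106783.
P(II | observation) = 0.0591549 / 0.106783 = 0.553973.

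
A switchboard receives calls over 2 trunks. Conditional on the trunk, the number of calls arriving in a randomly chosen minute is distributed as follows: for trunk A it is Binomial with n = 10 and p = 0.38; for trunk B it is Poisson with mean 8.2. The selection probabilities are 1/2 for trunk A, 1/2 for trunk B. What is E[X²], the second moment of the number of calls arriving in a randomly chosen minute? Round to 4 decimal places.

For each component E[X²] = Var + (mean)², giving A: 16.796; B: 75.44.
Overall E[X²] = 0.5·16.796 + 0.5·75.44 = 46.118.

46.1180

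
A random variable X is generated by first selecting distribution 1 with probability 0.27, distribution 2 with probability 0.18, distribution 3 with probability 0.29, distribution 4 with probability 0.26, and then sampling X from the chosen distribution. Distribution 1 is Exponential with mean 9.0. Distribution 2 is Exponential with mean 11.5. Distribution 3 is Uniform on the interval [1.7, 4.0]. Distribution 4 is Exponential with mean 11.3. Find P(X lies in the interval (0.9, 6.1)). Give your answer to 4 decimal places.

0.5463

Conditional on each component, P(0.9 < X < 6.1): 1: 0.397093; 2: 0.336374; 3: 1; 4: 0.340592.
By total probability, P(0.9 < X < 6.1) = 0.27·0.397093 + 0.18·0.336374 + 0.29·1 + 0.26·0.340592 = 0.546316.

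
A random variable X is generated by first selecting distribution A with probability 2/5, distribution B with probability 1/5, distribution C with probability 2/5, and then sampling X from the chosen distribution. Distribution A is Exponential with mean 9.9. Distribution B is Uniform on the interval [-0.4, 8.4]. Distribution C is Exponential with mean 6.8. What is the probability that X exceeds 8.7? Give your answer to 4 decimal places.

0.2774

Conditional on each component, P(X > 8.7): A: 0.415286; B: 0; C: 0.278201.
By total probability, P(X > 8.7) = 0.4·0.415286 + 0.2·0 + 0.4·0.278201 = 0.277395.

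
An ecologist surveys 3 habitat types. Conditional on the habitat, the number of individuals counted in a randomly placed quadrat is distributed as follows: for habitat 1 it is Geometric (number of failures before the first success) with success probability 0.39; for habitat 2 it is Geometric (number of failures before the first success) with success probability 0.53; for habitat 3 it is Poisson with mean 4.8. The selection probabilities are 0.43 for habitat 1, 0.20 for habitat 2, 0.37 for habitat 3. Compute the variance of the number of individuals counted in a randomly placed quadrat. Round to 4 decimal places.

Per component, 1: μ=1.5641, E[X²]=6.45694; 2: μ=0.886792, E[X²]=2.45959; 3: μ=4.8, E[X²]=27.84.
E[X] = 0.43·1.5641 + 0.2·0.886792 + 0.37·4.8 = 2.62592.
E[X²] = 0.43·6.45694 + 0.2·2.45959 + 0.37·27.84 = 13.5692.
Var(X) = E[X²] − (E[X])² = 13.5692 − 6.89547 = 6.67373.

6.6737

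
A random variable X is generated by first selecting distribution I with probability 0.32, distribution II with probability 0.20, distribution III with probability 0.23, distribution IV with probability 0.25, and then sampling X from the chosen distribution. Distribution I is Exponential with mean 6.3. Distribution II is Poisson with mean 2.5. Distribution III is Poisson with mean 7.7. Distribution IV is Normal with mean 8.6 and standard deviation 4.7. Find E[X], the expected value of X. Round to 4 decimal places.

6.4370

Component means — I: 6.3; II: 2.5; III: 7.7; IV: 8.6.
E[X] = 0.32·6.3 + 0.2·2.5 + 0.23·7.7 + 0.25·8.6 = 6.437.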